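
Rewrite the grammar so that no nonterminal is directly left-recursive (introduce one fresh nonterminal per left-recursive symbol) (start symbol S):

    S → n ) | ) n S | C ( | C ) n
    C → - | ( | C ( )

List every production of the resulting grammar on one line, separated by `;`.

S → n ) | ) n S | C ( | C ) n; C → - C' | ( C'; C' → ( ) C' | ε

Left recursion appears on C.
For C: α = {( )}, β = {-, (}. Rewrite as C → β C' and C' → α C' | ε.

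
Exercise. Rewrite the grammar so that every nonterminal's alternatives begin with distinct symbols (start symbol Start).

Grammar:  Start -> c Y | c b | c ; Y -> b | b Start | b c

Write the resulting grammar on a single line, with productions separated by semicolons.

Start -> c Start1; Y -> b Y1; Start1 -> Y | b | ε; Y1 -> ε | Start | c

Start has alternatives sharing prefix 'c': factor to Start → c Start1 with Start1 → Y | b | ε.
Y has alternatives sharing prefix 'b': factor to Y → b Y1 with Y1 → ε | Start | c.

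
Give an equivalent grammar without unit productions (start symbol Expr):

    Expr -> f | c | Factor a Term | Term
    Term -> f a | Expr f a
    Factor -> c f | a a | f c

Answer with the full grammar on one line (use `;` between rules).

Unit pairs: Expr ⇒* {Term}.
For each unit pair (A, B), copy every non-unit production of B to A, then drop all unit productions.

Expr -> f a | Expr f a | f | c | Factor a Term; Term -> f a | Expr f a; Factor -> c f | a a | f c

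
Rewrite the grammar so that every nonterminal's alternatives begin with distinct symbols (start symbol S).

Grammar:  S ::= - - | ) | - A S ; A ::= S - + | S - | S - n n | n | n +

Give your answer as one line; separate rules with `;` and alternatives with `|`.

S ::= ) | - S'; A ::= S - A' | n A''; S' ::= - | A S; A' ::= + | ε | n n; A'' ::= ε | +

S has alternatives sharing prefix '-': factor to S → - S' with S' → - | A S.
A has alternatives sharing prefix 'S -': factor to A → S - A' with A' → + | ε | n n.
A has alternatives sharing prefix 'n': factor to A → n A'' with A'' → ε | +.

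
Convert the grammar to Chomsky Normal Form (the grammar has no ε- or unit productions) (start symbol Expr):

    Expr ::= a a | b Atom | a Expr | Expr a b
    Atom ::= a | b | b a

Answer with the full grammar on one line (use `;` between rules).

Introduce a nonterminal for each terminal appearing in a rule of length ≥ 2: X1 → a, X2 → b.
Binarize each right-hand side of length ≥ 3 by chaining fresh nonterminals (Y1, Y2, …): affected rules were Expr → Expr X1 X2.

Expr ::= X1 X1 | X2 Atom | X1 Expr | Expr Y1; Atom ::= a | b | X2 X1; X1 ::= a; X2 ::= b; Y1 ::= X1 X2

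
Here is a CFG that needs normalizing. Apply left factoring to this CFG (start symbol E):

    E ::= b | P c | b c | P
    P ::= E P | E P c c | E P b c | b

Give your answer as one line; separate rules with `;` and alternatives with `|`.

E ::= b E' | P E''; P ::= b | E P P'; E' ::= ε | c; E'' ::= c | ε; P' ::= ε | c c | b c

E has alternatives sharing prefix 'b': factor to E → b E' with E' → ε | c.
E has alternatives sharing prefix 'P': factor to E → P E'' with E'' → c | ε.
P has alternatives sharing prefix 'E P': factor to P → E P P' with P' → ε | c c | b c.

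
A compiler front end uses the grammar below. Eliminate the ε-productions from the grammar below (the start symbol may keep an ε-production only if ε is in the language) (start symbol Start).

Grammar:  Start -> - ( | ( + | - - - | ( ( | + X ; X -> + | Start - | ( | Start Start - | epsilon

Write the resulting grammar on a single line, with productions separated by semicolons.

The nullable symbols are {X}.
ε ∉ L(G), so no ε-production is kept.
For each production, add variants omitting each subset of nullable occurrences: Start → + X gives + X | +.

Start -> - ( | ( + | - - - | ( ( | + X | +; X -> + | Start - | ( | Start Start -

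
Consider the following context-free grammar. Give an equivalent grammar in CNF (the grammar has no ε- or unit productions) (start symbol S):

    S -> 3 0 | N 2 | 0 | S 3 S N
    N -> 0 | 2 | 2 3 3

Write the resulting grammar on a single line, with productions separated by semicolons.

Introduce a nonterminal for each terminal appearing in a rule of length ≥ 2: X1 → 3, X2 → 0, X3 → 2.
Binarize each right-hand side of length ≥ 3 by chaining fresh nonterminals (Y1, Y2, …): affected rules were S → S X1 S N; N → X3 X1 X1.

S -> X1 X2 | N X3 | 0 | S Y1; N -> 0 | 2 | X3 Y3; X1 -> 3; X2 -> 0; X3 -> 2; Y1 -> X1 Y2; Y2 -> S N; Y3 -> X1 X1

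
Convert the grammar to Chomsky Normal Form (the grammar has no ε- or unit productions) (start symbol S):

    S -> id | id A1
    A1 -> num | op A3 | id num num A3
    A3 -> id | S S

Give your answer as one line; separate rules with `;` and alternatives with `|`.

S -> id | X1 A1; A1 -> num | X2 A3 | X1 Y1; A3 -> id | S S; X1 -> id; X2 -> op; X3 -> num; Y1 -> X3 Y2; Y2 -> X3 A3

Introduce a nonterminal for each terminal appearing in a rule of length ≥ 2: X1 → id, X2 → op, X3 → num.
Binarize each right-hand side of length ≥ 3 by chaining fresh nonterminals (Y1, Y2, …): affected rules were A1 → X1 X3 X3 A3.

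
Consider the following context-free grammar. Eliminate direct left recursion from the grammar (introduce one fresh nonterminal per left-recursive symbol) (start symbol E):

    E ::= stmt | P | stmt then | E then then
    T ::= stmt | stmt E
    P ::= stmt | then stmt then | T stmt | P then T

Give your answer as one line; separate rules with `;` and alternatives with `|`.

E, P are directly left-recursive.
For E: α = {then then}, β = {stmt, P, stmt then}. Rewrite as E → β E' and E' → α E' | ε.
For P: α = {then T}, β = {stmt, then stmt then, T stmt}. Rewrite as P → β P' and P' → α P' | ε.

E ::= stmt E' | P E' | stmt then E'; T ::= stmt | stmt E; P ::= stmt P' | then stmt then P' | T stmt P'; E' ::= then then E' | ε; P' ::= then T P' | ε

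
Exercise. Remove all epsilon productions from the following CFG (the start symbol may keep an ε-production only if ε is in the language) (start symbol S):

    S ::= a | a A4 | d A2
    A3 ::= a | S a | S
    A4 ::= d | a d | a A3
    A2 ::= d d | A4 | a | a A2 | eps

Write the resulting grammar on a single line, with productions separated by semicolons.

Nullable nonterminals: {A2}.
ε ∉ L(G), so no ε-production is kept.
For each production, add variants omitting each subset of nullable occurrences: S → d A2 gives d A2 | d.

S ::= a | a A4 | d A2 | d; A3 ::= a | S a | S; A4 ::= d | a d | a A3; A2 ::= d d | A4 | a | a A2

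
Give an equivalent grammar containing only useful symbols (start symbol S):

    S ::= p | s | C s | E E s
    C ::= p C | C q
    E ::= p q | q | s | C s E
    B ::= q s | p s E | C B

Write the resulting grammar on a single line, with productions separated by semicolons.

S ::= p | s | E E s; E ::= p q | q | s

Generating nonterminals: {B, E, S}.
Reachable from S after that: {E, S}.
Removed useless symbols: {B, C} and every production mentioning them.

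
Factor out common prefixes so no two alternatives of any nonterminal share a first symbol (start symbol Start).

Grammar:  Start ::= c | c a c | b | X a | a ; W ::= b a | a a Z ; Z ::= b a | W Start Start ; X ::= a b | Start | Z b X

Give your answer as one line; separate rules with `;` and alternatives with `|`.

Start ::= b | X a | a | c Start1; W ::= b a | a a Z; Z ::= b a | W Start Start; X ::= a b | Start | Z b X; Start1 ::= ε | a c

Start has alternatives sharing prefix 'c': factor to Start → c Start1 with Start1 → ε | a c.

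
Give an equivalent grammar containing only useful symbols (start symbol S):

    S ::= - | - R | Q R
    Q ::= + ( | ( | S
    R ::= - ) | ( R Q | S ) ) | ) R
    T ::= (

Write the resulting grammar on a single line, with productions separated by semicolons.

S ::= - | - R | Q R; Q ::= + ( | ( | S; R ::= - ) | ( R Q | S ) ) | ) R

Generating nonterminals: {Q, R, S, T}.
Reachable from S after that: {Q, R, S}.
Removed useless symbols: {T} and every production mentioning them.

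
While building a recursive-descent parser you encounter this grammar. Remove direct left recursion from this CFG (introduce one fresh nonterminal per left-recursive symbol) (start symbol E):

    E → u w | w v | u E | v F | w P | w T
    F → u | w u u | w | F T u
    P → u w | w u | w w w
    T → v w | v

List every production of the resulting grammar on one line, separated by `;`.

E → u w | w v | u E | v F | w P | w T; F → u F' | w u u F' | w F'; P → u w | w u | w w w; T → v w | v; F' → T u F' | ε

Left recursion appears on F.
For F: α = {T u}, β = {u, w u u, w}. Rewrite as F → β F' and F' → α F' | ε.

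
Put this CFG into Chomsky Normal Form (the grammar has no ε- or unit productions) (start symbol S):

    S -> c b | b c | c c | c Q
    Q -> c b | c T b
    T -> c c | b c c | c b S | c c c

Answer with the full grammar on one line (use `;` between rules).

S -> X1 X2 | X2 X1 | X1 X1 | X1 Q; Q -> X1 X2 | X1 Y1; T -> X1 X1 | X2 Y2 | X1 Y3 | X1 Y4; X1 -> c; X2 -> b; Y1 -> T X2; Y2 -> X1 X1; Y3 -> X2 S; Y4 -> X1 X1

Introduce a nonterminal for each terminal appearing in a rule of length ≥ 2: X1 → c, X2 → b.
Binarize each right-hand side of length ≥ 3 by chaining fresh nonterminals (Y1, Y2, …): affected rules were Q → X1 T X2; T → X2 X1 X1; T → X1 X2 S; T → X1 X1 X1.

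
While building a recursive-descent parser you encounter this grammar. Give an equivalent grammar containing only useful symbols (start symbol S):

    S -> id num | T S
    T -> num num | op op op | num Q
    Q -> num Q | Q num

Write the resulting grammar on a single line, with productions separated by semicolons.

S -> id num | T S; T -> num num | op op op

Generating nonterminals: {S, T}.
Reachable from S after that: {S, T}.
Removed useless symbols: {Q} and every production mentioning them.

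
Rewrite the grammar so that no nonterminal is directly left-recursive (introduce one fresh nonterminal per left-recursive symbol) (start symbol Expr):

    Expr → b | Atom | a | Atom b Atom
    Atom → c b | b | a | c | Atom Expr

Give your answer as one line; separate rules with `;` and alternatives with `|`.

Left recursion appears on Atom.
For Atom: α = {Expr}, β = {c b, b, a, c}. Rewrite as Atom → β Atom1 and Atom1 → α Atom1 | ε.

Expr → b | Atom | a | Atom b Atom; Atom → c b Atom1 | b Atom1 | a Atom1 | c Atom1; Atom1 → Expr Atom1 | ε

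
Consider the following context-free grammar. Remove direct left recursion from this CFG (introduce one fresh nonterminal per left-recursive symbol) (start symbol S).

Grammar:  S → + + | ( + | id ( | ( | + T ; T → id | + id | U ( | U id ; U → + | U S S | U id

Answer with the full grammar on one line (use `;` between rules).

U is directly left-recursive.
For U: α = {S S, id}, β = {+}. Rewrite as U → β U' and U' → α U' | ε.

S → + + | ( + | id ( | ( | + T; T → id | + id | U ( | U id; U → + U'; U' → S S U' | id U' | ε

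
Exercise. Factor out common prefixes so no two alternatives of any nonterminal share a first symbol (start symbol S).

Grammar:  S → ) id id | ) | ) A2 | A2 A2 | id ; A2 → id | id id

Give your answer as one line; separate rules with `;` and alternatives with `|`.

S → A2 A2 | id | ) S'; A2 → id A2'; S' → id id | ε | A2; A2' → ε | id

S has alternatives sharing prefix ')': factor to S → ) S' with S' → id id | ε | A2.
A2 has alternatives sharing prefix 'id': factor to A2 → id A2' with A2' → ε | id.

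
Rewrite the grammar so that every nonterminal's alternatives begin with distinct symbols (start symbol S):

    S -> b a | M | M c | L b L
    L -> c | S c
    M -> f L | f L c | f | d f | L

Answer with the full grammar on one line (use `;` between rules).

S has alternatives sharing prefix 'M': factor to S → M S' with S' → ε | c.
M has alternatives sharing prefix 'f': factor to M → f M' with M' → L | L c | ε.
M' has alternatives sharing prefix 'L': factor to M' → L M'' with M'' → ε | c.

S -> b a | L b L | M S'; L -> c | S c; M -> d f | L | f M'; S' -> epsilon | c; M' -> epsilon | L M''; M'' -> epsilon | c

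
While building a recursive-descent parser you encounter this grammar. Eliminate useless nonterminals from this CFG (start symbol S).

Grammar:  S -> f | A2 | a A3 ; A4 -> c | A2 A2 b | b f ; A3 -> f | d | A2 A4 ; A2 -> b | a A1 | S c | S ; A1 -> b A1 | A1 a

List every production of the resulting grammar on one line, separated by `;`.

S -> f | A2 | a A3; A4 -> c | A2 A2 b | b f; A3 -> f | d | A2 A4; A2 -> b | S c | S

Generating nonterminals: {A2, A3, A4, S}.
Reachable from S after that: {A2, A3, A4, S}.
Removed useless symbols: {A1} and every production mentioning them.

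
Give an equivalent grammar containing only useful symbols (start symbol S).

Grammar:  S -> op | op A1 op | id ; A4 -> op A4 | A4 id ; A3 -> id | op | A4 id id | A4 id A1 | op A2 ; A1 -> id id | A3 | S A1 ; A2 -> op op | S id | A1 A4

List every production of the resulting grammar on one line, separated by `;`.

Generating nonterminals: {A1, A2, A3, S}.
Reachable from S after that: {A1, A2, A3, S}.
Removed useless symbols: {A4} and every production mentioning them.

S -> op | op A1 op | id; A3 -> id | op | op A2; A1 -> id id | A3 | S A1; A2 -> op op | S id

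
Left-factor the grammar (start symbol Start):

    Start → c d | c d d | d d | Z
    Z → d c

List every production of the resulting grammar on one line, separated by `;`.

Start → d d | Z | c d Start1; Z → d c; Start1 → ε | d

Start has alternatives sharing prefix 'c d': factor to Start → c d Start1 with Start1 → ε | d.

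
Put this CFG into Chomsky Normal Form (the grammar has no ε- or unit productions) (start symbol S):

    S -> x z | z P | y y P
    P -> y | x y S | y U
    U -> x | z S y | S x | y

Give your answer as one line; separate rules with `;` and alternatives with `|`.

S -> X1 X2 | X2 P | X3 Y1; P -> y | X1 Y2 | X3 U; U -> x | X2 Y3 | S X1 | y; X1 -> x; X2 -> z; X3 -> y; Y1 -> X3 P; Y2 -> X3 S; Y3 -> S X3

Introduce a nonterminal for each terminal appearing in a rule of length ≥ 2: X1 → x, X2 → z, X3 → y.
Binarize each right-hand side of length ≥ 3 by chaining fresh nonterminals (Y1, Y2, …): affected rules were S → X3 X3 P; P → X1 X3 S; U → X2 S X3.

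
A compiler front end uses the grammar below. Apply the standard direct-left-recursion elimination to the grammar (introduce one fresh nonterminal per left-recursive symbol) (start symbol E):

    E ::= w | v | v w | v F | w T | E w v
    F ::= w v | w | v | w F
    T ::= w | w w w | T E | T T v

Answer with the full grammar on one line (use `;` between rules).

Left recursion appears on E, T.
For E: α = {w v}, β = {w, v, v w, v F, w T}. Rewrite as E → β E' and E' → α E' | ε.
For T: α = {E, T v}, β = {w, w w w}. Rewrite as T → β T' and T' → α T' | ε.

E ::= w E' | v E' | v w E' | v F E' | w T E'; F ::= w v | w | v | w F; T ::= w T' | w w w T'; E' ::= w v E' | ε; T' ::= E T' | T v T' | ε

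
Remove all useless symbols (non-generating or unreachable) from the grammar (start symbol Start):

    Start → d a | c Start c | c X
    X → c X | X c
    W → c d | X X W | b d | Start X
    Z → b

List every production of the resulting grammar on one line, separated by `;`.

Start → d a | c Start c

Generating nonterminals: {Start, W, Z}.
Reachable from Start after that: {Start}.
Removed useless symbols: {W, X, Z} and every production mentioning them.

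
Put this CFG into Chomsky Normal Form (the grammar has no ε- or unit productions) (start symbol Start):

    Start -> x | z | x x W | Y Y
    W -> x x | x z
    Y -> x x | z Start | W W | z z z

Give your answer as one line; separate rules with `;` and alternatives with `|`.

Introduce a nonterminal for each terminal appearing in a rule of length ≥ 2: X1 → x, X2 → z.
Binarize each right-hand side of length ≥ 3 by chaining fresh nonterminals (Y1, Y2, …): affected rules were Start → X1 X1 W; Y → X2 X2 X2.

Start -> x | z | X1 Y1 | Y Y; W -> X1 X1 | X1 X2; Y -> X1 X1 | X2 Start | W W | X2 Y2; X1 -> x; X2 -> z; Y1 -> X1 W; Y2 -> X2 X2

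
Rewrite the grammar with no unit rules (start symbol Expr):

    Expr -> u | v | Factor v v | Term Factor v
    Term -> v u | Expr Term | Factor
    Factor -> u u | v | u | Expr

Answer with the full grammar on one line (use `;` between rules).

Unit pairs: Factor ⇒* {Expr}; Term ⇒* {Expr, Factor}.
Replace each nonterminal's rules with the union of the non-unit rules of every nonterminal it unit-derives.

Expr -> u | v | Factor v v | Term Factor v; Term -> v u | Expr Term | u u | v | u | Factor v v | Term Factor v; Factor -> u u | v | u | Factor v v | Term Factor v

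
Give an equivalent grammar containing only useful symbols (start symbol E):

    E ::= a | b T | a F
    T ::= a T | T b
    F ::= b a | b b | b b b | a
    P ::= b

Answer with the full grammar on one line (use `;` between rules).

Generating nonterminals: {E, F, P}.
Reachable from E after that: {E, F}.
Removed useless symbols: {P, T} and every production mentioning them.

E ::= a | a F; F ::= b a | b b | b b b | a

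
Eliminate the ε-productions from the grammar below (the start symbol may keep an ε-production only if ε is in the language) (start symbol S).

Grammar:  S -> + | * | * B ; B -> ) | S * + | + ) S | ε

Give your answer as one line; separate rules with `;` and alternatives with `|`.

S -> + | * | * B; B -> ) | S * + | + ) S

Nullable nonterminals: {B}.
ε ∉ L(G), so no ε-production is kept.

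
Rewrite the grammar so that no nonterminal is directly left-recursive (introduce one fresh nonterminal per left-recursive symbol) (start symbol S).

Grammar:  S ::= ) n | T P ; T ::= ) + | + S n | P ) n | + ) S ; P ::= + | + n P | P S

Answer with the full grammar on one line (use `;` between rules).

S ::= ) n | T P; T ::= ) + | + S n | P ) n | + ) S; P ::= + P' | + n P P'; P' ::= S P' | ε

Directly left-recursive nonterminal: P.
For P: α = {S}, β = {+, + n P}. Rewrite as P → β P' and P' → α P' | ε.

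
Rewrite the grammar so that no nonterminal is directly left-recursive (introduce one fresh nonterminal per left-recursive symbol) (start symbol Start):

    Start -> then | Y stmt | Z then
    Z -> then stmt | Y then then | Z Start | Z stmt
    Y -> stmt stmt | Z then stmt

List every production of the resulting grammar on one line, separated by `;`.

Start -> then | Y stmt | Z then; Z -> then stmt Z1 | Y then then Z1; Y -> stmt stmt | Z then stmt; Z1 -> Start Z1 | stmt Z1 | epsilon

Left recursion appears on Z.
For Z: α = {Start, stmt}, β = {then stmt, Y then then}. Rewrite as Z → β Z1 and Z1 → α Z1 | ε.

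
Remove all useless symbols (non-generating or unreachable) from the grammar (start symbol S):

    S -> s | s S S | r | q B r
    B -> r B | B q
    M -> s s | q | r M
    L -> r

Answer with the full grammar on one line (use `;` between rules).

S -> s | s S S | r

Generating nonterminals: {L, M, S}.
Reachable from S after that: {S}.
Removed useless symbols: {B, L, M} and every production mentioning them.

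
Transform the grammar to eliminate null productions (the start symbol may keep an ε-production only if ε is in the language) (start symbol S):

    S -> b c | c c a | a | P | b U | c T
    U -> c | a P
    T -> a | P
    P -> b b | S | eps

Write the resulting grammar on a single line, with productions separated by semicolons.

Nullable nonterminals: {P, S, T}.
ε ∈ L(G) since S is nullable, so keep S → ε.
Add the nullable-subset variants: S → c T gives c T | c. U → a P gives a P | a.

S -> b c | c c a | a | P | b U | c T | c | ε; U -> c | a P | a; T -> a | P; P -> b b | S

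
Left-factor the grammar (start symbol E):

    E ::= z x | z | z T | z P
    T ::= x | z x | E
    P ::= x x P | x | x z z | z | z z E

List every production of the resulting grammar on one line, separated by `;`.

E ::= z E'; T ::= x | z x | E; P ::= x P' | z P''; E' ::= x | ε | T | P; P' ::= x P | ε | z z; P'' ::= ε | z E

E has alternatives sharing prefix 'z': factor to E → z E' with E' → x | ε | T | P.
P has alternatives sharing prefix 'x': factor to P → x P' with P' → x P | ε | z z.
P has alternatives sharing prefix 'z': factor to P → z P'' with P'' → ε | z E.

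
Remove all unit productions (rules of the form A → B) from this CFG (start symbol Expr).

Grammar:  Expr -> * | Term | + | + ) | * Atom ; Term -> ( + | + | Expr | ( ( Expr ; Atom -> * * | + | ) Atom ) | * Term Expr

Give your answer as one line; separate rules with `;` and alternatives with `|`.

Expr -> ( + | + | ( ( Expr | * | + ) | * Atom; Term -> ( + | + | ( ( Expr | * | + ) | * Atom; Atom -> * * | + | ) Atom ) | * Term Expr

Unit pairs: Expr ⇒* {Term}; Term ⇒* {Expr}.
Replace each nonterminal's rules with the union of the non-unit rules of every nonterminal it unit-derives.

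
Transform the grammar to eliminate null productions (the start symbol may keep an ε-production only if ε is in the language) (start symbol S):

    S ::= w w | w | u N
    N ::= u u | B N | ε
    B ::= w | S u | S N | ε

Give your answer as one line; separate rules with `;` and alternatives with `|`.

S ::= w w | w | u N | u; N ::= u u | B N | B; B ::= w | S u | S N | S

The nullable symbols are {B, N}.
ε ∉ L(G), so no ε-production is kept.
Add the nullable-subset variants: S → u N gives u N | u. N → B N gives B N | B. B → S N gives S N | S.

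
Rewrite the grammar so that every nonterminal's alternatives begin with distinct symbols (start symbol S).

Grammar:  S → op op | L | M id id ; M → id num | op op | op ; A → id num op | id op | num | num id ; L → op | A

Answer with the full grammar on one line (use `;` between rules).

S → op op | L | M id id; M → id num | op M'; A → id A' | num A''; L → op | A; M' → op | ε; A' → num op | op; A'' → ε | id

M has alternatives sharing prefix 'op': factor to M → op M' with M' → op | ε.
A has alternatives sharing prefix 'id': factor to A → id A' with A' → num op | op.
A has alternatives sharing prefix 'num': factor to A → num A'' with A'' → ε | id.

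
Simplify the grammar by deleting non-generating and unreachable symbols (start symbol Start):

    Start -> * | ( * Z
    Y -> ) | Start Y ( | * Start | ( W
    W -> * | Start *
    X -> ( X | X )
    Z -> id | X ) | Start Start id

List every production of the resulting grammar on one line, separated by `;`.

Start -> * | ( * Z; Z -> id | Start Start id

Generating nonterminals: {Start, W, Y, Z}.
Reachable from Start after that: {Start, Z}.
Removed useless symbols: {W, X, Y} and every production mentioning them.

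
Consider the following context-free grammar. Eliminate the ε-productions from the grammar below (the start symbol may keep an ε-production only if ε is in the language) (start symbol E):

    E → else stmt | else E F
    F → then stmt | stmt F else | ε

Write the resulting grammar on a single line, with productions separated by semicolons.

Nullable nonterminals: {F}.
ε ∉ L(G), so no ε-production is kept.
Expand every rule over subsets of its nullable positions: E → else E F gives else E F | else E. F → stmt F else gives stmt F else | stmt else.

E → else stmt | else E F | else E; F → then stmt | stmt F else | stmt else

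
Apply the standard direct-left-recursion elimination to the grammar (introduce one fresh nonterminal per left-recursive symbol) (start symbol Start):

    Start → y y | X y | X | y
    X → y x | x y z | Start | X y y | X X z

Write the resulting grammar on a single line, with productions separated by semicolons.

Start → y y | X y | X | y; X → y x X1 | x y z X1 | Start X1; X1 → y y X1 | X z X1 | ε

X is directly left-recursive.
For X: α = {y y, X z}, β = {y x, x y z, Start}. Rewrite as X → β X1 and X1 → α X1 | ε.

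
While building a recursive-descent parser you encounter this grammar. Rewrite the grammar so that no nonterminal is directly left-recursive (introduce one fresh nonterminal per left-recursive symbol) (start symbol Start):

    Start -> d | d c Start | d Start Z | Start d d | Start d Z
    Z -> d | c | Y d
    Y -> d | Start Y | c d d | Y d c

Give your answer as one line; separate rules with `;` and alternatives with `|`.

Start -> d Start1 | d c Start Start1 | d Start Z Start1; Z -> d | c | Y d; Y -> d Y1 | Start Y Y1 | c d d Y1; Start1 -> d d Start1 | d Z Start1 | ε; Y1 -> d c Y1 | ε

Left recursion appears on Start, Y.
For Start: α = {d d, d Z}, β = {d, d c Start, d Start Z}. Rewrite as Start → β Start1 and Start1 → α Start1 | ε.
For Y: α = {d c}, β = {d, Start Y, c d d}. Rewrite as Y → β Y1 and Y1 → α Y1 | ε.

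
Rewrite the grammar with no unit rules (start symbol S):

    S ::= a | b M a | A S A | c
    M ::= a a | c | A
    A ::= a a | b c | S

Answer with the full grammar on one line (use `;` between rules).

S ::= a | b M a | A S A | c; M ::= a a | b c | a | b M a | A S A | c; A ::= a | b M a | A S A | c | a a | b c

Unit pairs: A ⇒* {S}; M ⇒* {A, S}.
Replace each nonterminal's rules with the union of the non-unit rules of every nonterminal it unit-derives.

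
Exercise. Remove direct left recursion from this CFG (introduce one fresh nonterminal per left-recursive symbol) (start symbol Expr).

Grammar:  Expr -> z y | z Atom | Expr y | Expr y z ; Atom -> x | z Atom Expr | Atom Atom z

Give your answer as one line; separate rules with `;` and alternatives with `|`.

Directly left-recursive nonterminals: Expr, Atom.
For Expr: α = {y, y z}, β = {z y, z Atom}. Rewrite as Expr → β Expr1 and Expr1 → α Expr1 | ε.
For Atom: α = {Atom z}, β = {x, z Atom Expr}. Rewrite as Atom → β Atom1 and Atom1 → α Atom1 | ε.

Expr -> z y Expr1 | z Atom Expr1; Atom -> x Atom1 | z Atom Expr Atom1; Expr1 -> y Expr1 | y z Expr1 | eps; Atom1 -> Atom z Atom1 | eps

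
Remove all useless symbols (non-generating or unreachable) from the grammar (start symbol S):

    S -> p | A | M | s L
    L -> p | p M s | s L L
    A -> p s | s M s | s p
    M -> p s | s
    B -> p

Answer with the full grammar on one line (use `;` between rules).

Generating nonterminals: {A, B, L, M, S}.
Reachable from S after that: {A, L, M, S}.
Removed useless symbols: {B} and every production mentioning them.

S -> p | A | M | s L; L -> p | p M s | s L L; A -> p s | s M s | s p; M -> p s | s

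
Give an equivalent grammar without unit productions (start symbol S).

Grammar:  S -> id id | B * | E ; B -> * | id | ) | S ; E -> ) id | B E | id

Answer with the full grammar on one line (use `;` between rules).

Unit pairs: B ⇒* {E, S}; S ⇒* {E}.
For each unit pair (A, B), copy every non-unit production of B to A, then drop all unit productions.

S -> ) id | B E | id | id id | B *; B -> * | id | ) | ) id | B E | id id | B *; E -> ) id | B E | id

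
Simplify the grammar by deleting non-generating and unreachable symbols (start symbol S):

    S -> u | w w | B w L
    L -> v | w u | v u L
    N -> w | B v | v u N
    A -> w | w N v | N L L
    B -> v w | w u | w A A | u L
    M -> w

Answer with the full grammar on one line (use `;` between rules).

Generating nonterminals: {A, B, L, M, N, S}.
Reachable from S after that: {A, B, L, N, S}.
Removed useless symbols: {M} and every production mentioning them.

S -> u | w w | B w L; L -> v | w u | v u L; N -> w | B v | v u N; A -> w | w N v | N L L; B -> v w | w u | w A A | u L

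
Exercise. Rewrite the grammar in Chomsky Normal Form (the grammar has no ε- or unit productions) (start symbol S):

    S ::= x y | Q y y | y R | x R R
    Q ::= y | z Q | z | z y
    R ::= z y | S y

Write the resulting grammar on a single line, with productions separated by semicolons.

Introduce a nonterminal for each terminal appearing in a rule of length ≥ 2: X1 → x, X2 → y, X3 → z.
Binarize each right-hand side of length ≥ 3 by chaining fresh nonterminals (Y1, Y2, …): affected rules were S → Q X2 X2; S → X1 R R.

S ::= X1 X2 | Q Y1 | X2 R | X1 Y2; Q ::= y | X3 Q | z | X3 X2; R ::= X3 X2 | S X2; X1 ::= x; X2 ::= y; X3 ::= z; Y1 ::= X2 X2; Y2 ::= R R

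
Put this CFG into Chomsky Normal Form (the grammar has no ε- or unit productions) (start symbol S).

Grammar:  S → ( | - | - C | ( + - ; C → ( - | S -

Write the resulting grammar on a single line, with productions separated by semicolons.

S → ( | - | X1 C | X2 Y1; C → X2 X1 | S X1; X1 → -; X2 → (; X3 → +; Y1 → X3 X1

Introduce a nonterminal for each terminal appearing in a rule of length ≥ 2: X1 → -, X2 → (, X3 → +.
Binarize each right-hand side of length ≥ 3 by chaining fresh nonterminals (Y1, Y2, …): affected rules were S → X2 X3 X1.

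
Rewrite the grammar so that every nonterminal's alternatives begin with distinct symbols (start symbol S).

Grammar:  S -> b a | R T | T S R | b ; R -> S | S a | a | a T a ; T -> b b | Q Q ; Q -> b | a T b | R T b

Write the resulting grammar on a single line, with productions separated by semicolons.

S -> R T | T S R | b S'; R -> S R' | a R''; T -> b b | Q Q; Q -> b | a T b | R T b; S' -> a | epsilon; R' -> epsilon | a; R'' -> epsilon | T a

S has alternatives sharing prefix 'b': factor to S → b S' with S' → a | ε.
R has alternatives sharing prefix 'S': factor to R → S R' with R' → ε | a.
R has alternatives sharing prefix 'a': factor to R → a R'' with R'' → ε | T a.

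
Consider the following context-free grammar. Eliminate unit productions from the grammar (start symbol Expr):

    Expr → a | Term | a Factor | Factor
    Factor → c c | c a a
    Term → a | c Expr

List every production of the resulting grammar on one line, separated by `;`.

Expr → a | c Expr | c c | c a a | a Factor; Factor → c c | c a a; Term → a | c Expr

Unit pairs: Expr ⇒* {Factor, Term}.
For every A with A ⇒* B via unit rules, add B's non-unit alternatives to A; then delete every rule of the form X → Y.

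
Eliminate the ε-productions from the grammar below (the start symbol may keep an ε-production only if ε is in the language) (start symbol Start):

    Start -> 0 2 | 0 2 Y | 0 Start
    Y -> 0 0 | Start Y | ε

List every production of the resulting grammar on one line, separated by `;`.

Start -> 0 2 | 0 2 Y | 0 Start; Y -> 0 0 | Start Y | Start

Nullable set = {Y}.
ε ∉ L(G), so no ε-production is kept.
Expand every rule over subsets of its nullable positions: Y → Start Y gives Start Y | Start.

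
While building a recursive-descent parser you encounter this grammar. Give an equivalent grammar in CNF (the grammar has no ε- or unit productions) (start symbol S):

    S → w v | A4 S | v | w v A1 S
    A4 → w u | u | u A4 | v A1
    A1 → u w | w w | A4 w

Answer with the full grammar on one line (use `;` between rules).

Introduce a nonterminal for each terminal appearing in a rule of length ≥ 2: X1 → w, X2 → v, X3 → u.
Binarize each right-hand side of length ≥ 3 by chaining fresh nonterminals (Y1, Y2, …): affected rules were S → X1 X2 A1 S.

S → X1 X2 | A4 S | v | X1 Y1; A4 → X1 X3 | u | X3 A4 | X2 A1; A1 → X3 X1 | X1 X1 | A4 X1; X1 → w; X2 → v; X3 → u; Y1 → X2 Y2; Y2 → A1 S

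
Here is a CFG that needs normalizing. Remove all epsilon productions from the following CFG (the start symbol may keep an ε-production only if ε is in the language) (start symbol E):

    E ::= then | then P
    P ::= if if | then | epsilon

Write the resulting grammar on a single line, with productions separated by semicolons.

E ::= then | then P; P ::= if if | then

The nullable symbols are {P}.
ε ∉ L(G), so no ε-production is kept.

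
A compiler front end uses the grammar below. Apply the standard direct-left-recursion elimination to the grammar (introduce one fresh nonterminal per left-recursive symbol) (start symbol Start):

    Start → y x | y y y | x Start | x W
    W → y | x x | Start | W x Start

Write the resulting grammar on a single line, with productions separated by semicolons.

Start → y x | y y y | x Start | x W; W → y W1 | x x W1 | Start W1; W1 → x Start W1 | ε

W is directly left-recursive.
For W: α = {x Start}, β = {y, x x, Start}. Rewrite as W → β W1 and W1 → α W1 | ε.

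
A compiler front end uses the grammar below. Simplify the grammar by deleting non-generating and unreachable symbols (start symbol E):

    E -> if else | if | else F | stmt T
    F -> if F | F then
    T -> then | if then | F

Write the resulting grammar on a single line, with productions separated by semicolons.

E -> if else | if | stmt T; T -> then | if then

Generating nonterminals: {E, T}.
Reachable from E after that: {E, T}.
Removed useless symbols: {F} and every production mentioning them.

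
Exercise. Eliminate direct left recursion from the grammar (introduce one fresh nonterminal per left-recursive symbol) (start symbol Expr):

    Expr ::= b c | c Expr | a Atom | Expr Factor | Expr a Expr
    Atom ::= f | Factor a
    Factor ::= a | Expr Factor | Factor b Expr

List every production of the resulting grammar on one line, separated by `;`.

Expr ::= b c Expr1 | c Expr Expr1 | a Atom Expr1; Atom ::= f | Factor a; Factor ::= a Factor1 | Expr Factor Factor1; Expr1 ::= Factor Expr1 | a Expr Expr1 | ε; Factor1 ::= b Expr Factor1 | ε

Directly left-recursive nonterminals: Expr, Factor.
For Expr: α = {Factor, a Expr}, β = {b c, c Expr, a Atom}. Rewrite as Expr → β Expr1 and Expr1 → α Expr1 | ε.
For Factor: α = {b Expr}, β = {a, Expr Factor}. Rewrite as Factor → β Factor1 and Factor1 → α Factor1 | ε.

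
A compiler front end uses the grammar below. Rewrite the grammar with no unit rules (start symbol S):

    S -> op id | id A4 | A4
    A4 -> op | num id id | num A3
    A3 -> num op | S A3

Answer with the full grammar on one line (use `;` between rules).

S -> op | num id id | num A3 | op id | id A4; A4 -> op | num id id | num A3; A3 -> num op | S A3

Unit pairs: S ⇒* {A4}.
For every A with A ⇒* B via unit rules, add B's non-unit alternatives to A; then delete every rule of the form X → Y.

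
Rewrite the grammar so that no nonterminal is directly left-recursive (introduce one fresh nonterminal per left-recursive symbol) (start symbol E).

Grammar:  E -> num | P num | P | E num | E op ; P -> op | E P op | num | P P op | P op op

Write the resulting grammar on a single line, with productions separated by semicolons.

E, P are directly left-recursive.
For E: α = {num, op}, β = {num, P num, P}. Rewrite as E → β E' and E' → α E' | ε.
For P: α = {P op, op op}, β = {op, E P op, num}. Rewrite as P → β P' and P' → α P' | ε.

E -> num E' | P num E' | P E'; P -> op P' | E P op P' | num P'; E' -> num E' | op E' | ε; P' -> P op P' | op op P' | ε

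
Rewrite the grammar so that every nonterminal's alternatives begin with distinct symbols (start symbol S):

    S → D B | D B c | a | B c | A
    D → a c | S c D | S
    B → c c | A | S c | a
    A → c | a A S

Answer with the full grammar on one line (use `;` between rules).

S has alternatives sharing prefix 'D B': factor to S → D B S' with S' → ε | c.
D has alternatives sharing prefix 'S': factor to D → S D' with D' → c D | ε.

S → a | B c | A | D B S'; D → a c | S D'; B → c c | A | S c | a; A → c | a A S; S' → ε | c; D' → c D | ε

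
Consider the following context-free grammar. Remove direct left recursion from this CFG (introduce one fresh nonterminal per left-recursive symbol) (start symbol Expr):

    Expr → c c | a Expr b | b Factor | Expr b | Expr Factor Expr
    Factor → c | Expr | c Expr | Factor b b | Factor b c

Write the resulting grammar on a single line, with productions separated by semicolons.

Left recursion appears on Expr, Factor.
For Expr: α = {b, Factor Expr}, β = {c c, a Expr b, b Factor}. Rewrite as Expr → β Expr1 and Expr1 → α Expr1 | ε.
For Factor: α = {b b, b c}, β = {c, Expr, c Expr}. Rewrite as Factor → β Factor1 and Factor1 → α Factor1 | ε.

Expr → c c Expr1 | a Expr b Expr1 | b Factor Expr1; Factor → c Factor1 | Expr Factor1 | c Expr Factor1; Expr1 → b Expr1 | Factor Expr Expr1 | ε; Factor1 → b b Factor1 | b c Factor1 | ε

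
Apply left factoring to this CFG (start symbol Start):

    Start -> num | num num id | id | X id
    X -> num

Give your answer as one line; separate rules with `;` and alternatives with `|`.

Start -> id | X id | num Start1; X -> num; Start1 -> ε | num id

Start has alternatives sharing prefix 'num': factor to Start → num Start1 with Start1 → ε | num id.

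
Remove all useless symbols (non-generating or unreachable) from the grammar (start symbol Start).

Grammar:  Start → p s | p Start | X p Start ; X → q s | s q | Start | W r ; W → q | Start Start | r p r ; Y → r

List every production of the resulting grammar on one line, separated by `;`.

Generating nonterminals: {Start, W, X, Y}.
Reachable from Start after that: {Start, W, X}.
Removed useless symbols: {Y} and every production mentioning them.

Start → p s | p Start | X p Start; X → q s | s q | Start | W r; W → q | Start Start | r p r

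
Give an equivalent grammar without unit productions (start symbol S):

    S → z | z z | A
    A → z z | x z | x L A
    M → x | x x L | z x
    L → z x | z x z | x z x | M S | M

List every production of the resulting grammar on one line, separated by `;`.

Unit pairs: L ⇒* {M}; S ⇒* {A}.
Replace each nonterminal's rules with the union of the non-unit rules of every nonterminal it unit-derives.

S → z | z z | x z | x L A; A → z z | x z | x L A; M → x | x x L | z x; L → z x | z x z | x z x | M S | x | x x L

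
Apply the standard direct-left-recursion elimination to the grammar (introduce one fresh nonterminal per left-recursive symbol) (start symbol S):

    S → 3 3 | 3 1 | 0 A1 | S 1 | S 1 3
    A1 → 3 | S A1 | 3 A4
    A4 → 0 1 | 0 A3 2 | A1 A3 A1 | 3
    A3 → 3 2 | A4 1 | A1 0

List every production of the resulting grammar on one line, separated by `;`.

Directly left-recursive nonterminal: S.
For S: α = {1, 1 3}, β = {3 3, 3 1, 0 A1}. Rewrite as S → β S' and S' → α S' | ε.

S → 3 3 S' | 3 1 S' | 0 A1 S'; A1 → 3 | S A1 | 3 A4; A4 → 0 1 | 0 A3 2 | A1 A3 A1 | 3; A3 → 3 2 | A4 1 | A1 0; S' → 1 S' | 1 3 S' | ε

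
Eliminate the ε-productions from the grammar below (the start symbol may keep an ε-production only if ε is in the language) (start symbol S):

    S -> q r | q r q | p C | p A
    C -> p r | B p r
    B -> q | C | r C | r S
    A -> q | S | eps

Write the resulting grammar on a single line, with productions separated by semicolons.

Nullable nonterminals: {A}.
ε ∉ L(G), so no ε-production is kept.
Expand every rule over subsets of its nullable positions: S → p A gives p A | p.

S -> q r | q r q | p C | p A | p; C -> p r | B p r; B -> q | C | r C | r S; A -> q | S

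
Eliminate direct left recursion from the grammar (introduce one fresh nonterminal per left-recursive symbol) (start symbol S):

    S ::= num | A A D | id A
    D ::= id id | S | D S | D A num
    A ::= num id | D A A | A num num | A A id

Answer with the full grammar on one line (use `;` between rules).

S ::= num | A A D | id A; D ::= id id D' | S D'; A ::= num id A' | D A A A'; D' ::= S D' | A num D' | ε; A' ::= num num A' | A id A' | ε

Directly left-recursive nonterminals: D, A.
For D: α = {S, A num}, β = {id id, S}. Rewrite as D → β D' and D' → α D' | ε.
For A: α = {num num, A id}, β = {num id, D A A}. Rewrite as A → β A' and A' → α A' | ε.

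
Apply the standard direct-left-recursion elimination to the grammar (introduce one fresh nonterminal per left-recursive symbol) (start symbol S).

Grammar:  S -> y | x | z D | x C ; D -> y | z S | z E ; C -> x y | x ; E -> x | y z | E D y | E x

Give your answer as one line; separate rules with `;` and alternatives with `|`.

S -> y | x | z D | x C; D -> y | z S | z E; C -> x y | x; E -> x E' | y z E'; E' -> D y E' | x E' | epsilon

E is directly left-recursive.
For E: α = {D y, x}, β = {x, y z}. Rewrite as E → β E' and E' → α E' | ε.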